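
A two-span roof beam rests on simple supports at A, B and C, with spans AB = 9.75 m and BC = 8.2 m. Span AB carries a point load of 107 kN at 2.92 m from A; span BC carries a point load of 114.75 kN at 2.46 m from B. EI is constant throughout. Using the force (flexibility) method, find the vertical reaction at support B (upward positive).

Release continuity at B by inserting a hinge; the redundant is the internal moment M_B. The primary structure is two simply-supported spans AB and BC.
End slopes at the hinge B, treating each span as simply supported:
  span AB: point load 107 at a = 2.92: Pab(L + a)/(6LEI) = 462.2/EI
  span BC: point load 114.75 at a = 2.46: Pab(L + b)/(6LEI) = 459.1/EI
  relative rotation θ_0 = (462.2 + 459.1)/EI = 921.3/EI
A unit hogging moment at B produces rotation L₁/(3EI) + L₂/(3EI) = 5.983/EI.
Compatibility: M_B·(L₁+L₂)/(3EI) = θ_0, giving M_B = 154 kN·m (hogging).
Span AB, ΣM about A with M_B applied at B: R_B^{AB}·9.75 = 312.4 + 154, so R_B^{AB} = 47.84 kN and R_A = 107 − 47.84 = 59.16 kN.
Span BC, ΣM about C: R_B^{BC}·8.2 = 658.7 + 154, so R_B^{BC} = 99.1 kN and R_C = 114.8 − 99.1 = 15.65 kN.
R_B = 47.84 + 99.1 = 146.9 kN.

R_B = 146.9 kN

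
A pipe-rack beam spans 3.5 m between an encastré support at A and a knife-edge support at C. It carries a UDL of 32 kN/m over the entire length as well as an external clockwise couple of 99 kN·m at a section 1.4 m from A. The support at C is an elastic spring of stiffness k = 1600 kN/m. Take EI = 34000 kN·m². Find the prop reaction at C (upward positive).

Take the reaction at C as the redundant and release it; the primary structure is a cantilever fixed at A.
Deflection at C on the released cantilever, summing each load's contribution:
  UDL 32: wL⁴/(8EI) = 600.2/EI
  clockwise couple 99 at a = 1.4: M₀a(2L − a)/(2EI) = 388.1/EI
  δ_0 = 988.3/EI
Flexibility coefficient — unit upward force at C: δ_{CC} = L³/(3EI) = 14.29/EI.
With EI = 34000 kN·m²: δ_0 = 0.029069 m and δ_{CC} = 0.00042 m/kN.
Compatibility — the spring shortens by R_C/k under the reaction it provides: δ_0 − R_C·δ_{CC} = R_C/k. With 1/k = 0.000625 m/kN, R_C = δ_0 / (δ_{CC} + 1/k) = 0.029069 / (0.00042 + 0.000625) = 27.81 kN.

R_C = 27.81 kN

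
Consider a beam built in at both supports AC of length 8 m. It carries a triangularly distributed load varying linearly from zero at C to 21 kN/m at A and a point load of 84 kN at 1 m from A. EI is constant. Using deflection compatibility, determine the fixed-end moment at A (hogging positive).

M_A = 131.5 kN·m

Release both end moments; the primary structure is a simply-supported span AC with redundants M_A and M_C.
Simple-span end rotations at A and C under the given loads:
  at A: triangular load, peak 21: w₀L³/(45EI) = 238.9/EI
  at C: triangular load, peak 21: 7w₀L³/(360EI) = 209.1/EI
  at A: point load 84 at a = 1: Pab(L + b)/(6LEI) = 183.8/EI
  at C: point load 84 at a = 1: Pab(L + a)/(6LEI) = 110.2/EI
  θ_A0 = 422.7/EI,  θ_C0 = 319.3/EI
Flexibility coefficients: a unit moment at one end gives L/(3EI) there and L/(6EI) at the far end, so f₁₁ = f₂₂ = 2.667/EI and f₁₂ = f₂₁ = 1.333/EI.
Compatibility — zero rotation at each built-in end:
  2.667 M_A + 1.333 M_C = 422.7
  1.333 M_A + 2.667 M_C = 319.3
Solving the pair gives M_A = 131.5 kN·m and M_C = 53.99 kN·m (hogging).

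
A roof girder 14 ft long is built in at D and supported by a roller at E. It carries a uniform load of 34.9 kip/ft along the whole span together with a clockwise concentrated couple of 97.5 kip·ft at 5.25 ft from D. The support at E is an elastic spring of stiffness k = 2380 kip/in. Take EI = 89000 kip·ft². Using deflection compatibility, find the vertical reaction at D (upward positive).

R_D = 299.7 kip

Remove the prop at E; the released (primary) structure is a cantilever built in at D.
Deflection at E on the released cantilever, summing each load's contribution:
  UDL 34.9: wL⁴/(8EI) = 167590/EI
  clockwise couple 97.5 at a = 5.25: M₀a(2L − a)/(2EI) = 5823/EI
  δ_0 = 173412/EI
Tip deflection under a unit load at E: L³/(3EI) = 914.7/EI.
With EI = 89000 kip·ft²: δ_0 = 1.9485 ft and δ_{EE} = 0.010277 ft/kip.
Compatibility — the spring shortens by R_E/k under the reaction it provides: δ_0 − R_E·δ_{EE} = R_E/k. With 1/k = 1/(2380×12) ft/kip = 0.000035 ft/kip, R_E = δ_0 / (δ_{EE} + 1/k) = 1.9485 / (0.010277 + 0.000035) = 188.9 kip.
Vertical equilibrium: R_D = ΣP − R_E = 488.6 − 188.9 = 299.7 kip.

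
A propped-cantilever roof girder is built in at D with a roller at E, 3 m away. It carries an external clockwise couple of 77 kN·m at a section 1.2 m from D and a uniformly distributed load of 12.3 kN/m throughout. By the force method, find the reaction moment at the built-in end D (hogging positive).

Remove the prop at E; the released (primary) structure is a cantilever built in at D.
Downward deflection at the released point E due to the loads:
  clockwise couple 77 at a = 1.2: M₀a(2L − a)/(2EI) = 221.8/EI
  UDL 12.3: wL⁴/(8EI) = 124.5/EI
  δ_0 = 346.3/EI
Tip deflection under a unit load at E: L³/(3EI) = 9/EI.
The prop prevents deflection at E: R_E = δ_0/δ_{EE} = 346.3/9 = 38.48 kN.
Moment equilibrium about D: M_D = Σ(load moments about D) − R_E·L = 132.3 − 38.48×3 = 16.92 kN·m.

M_D = 16.92 kN·m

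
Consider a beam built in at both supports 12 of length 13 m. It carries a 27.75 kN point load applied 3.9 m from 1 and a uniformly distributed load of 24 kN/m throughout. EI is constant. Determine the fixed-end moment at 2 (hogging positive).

M_2 = 360.7 kN·m

Take the two fixed-end moments M_1, M_2 as redundants; the released structure is the simple span 12.
End rotations of the released simple span under the applied load (×1/EI):
  at 1: point load 27.75 at a = 3.9: Pab(L + b)/(6LEI) = 279/EI
  at 2: point load 27.75 at a = 3.9: Pab(L + a)/(6LEI) = 213.4/EI
  at 1: UDL 24: wL³/(24EI) = 2197/EI
  at 2: UDL 24: wL³/(24EI) = 2197/EI
  θ_10 = 2476/EI,  θ_20 = 2410/EI
Flexibility coefficients: a unit moment at one end gives L/(3EI) there and L/(6EI) at the far end, so f₁₁ = f₂₂ = 4.333/EI and f₁₂ = f₂₁ = 2.167/EI.
Compatibility — zero rotation at each built-in end:
  4.333 M_1 + 2.167 M_2 = 2476
  2.167 M_1 + 4.333 M_2 = 2410
Solving the pair gives M_1 = 391 kN·m and M_2 = 360.7 kN·m (hogging).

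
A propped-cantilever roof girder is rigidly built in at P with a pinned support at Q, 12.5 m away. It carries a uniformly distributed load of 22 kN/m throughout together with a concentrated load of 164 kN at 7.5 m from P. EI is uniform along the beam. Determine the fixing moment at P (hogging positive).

M_P = 774.1 kN·m

Take the reaction at Q as the redundant and release it; the primary structure is a cantilever fixed at P.
Downward deflection at the released point Q due to the loads:
  UDL 22: wL⁴/(8EI) = 67139/EI
  point load 164 at a = 7.5: Pa²(3L − a)/(6EI) = 46125/EI
  δ_0 = 113264/EI
Tip deflection under a unit load at Q: L³/(3EI) = 651/EI.
The prop prevents deflection at Q: R_Q = δ_0/δ_{QQ} = 113264/651 = 174 kN.
Moment equilibrium about P: M_P = Σ(load moments about P) − R_Q·L = 2949 − 174×12.5 = 774.1 kN·m.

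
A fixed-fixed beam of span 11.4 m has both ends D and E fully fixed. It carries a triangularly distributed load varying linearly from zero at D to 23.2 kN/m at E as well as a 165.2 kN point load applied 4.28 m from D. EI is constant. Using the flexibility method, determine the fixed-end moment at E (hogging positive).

Take the two fixed-end moments M_D, M_E as redundants; the released structure is the simple span DE.
End rotations of the released simple span under the applied load (×1/EI):
  at D: triangular load, peak 23.2: 7w₀L³/(360EI) = 668.3/EI
  at E: triangular load, peak 23.2: w₀L³/(45EI) = 763.8/EI
  at D: point load 165.2 at a = 4.28: Pab(L + b)/(6LEI) = 1363/EI
  at E: point load 165.2 at a = 4.28: Pab(L + a)/(6LEI) = 1154/EI
  θ_D0 = 2031/EI,  θ_E0 = 1918/EI
Flexibility coefficients: a unit moment at one end gives L/(3EI) there and L/(6EI) at the far end, so f₁₁ = f₂₂ = 3.8/EI and f₁₂ = f₂₁ = 1.9/EI.
Compatibility — zero rotation at each built-in end:
  3.8 M_D + 1.9 M_E = 2031
  1.9 M_D + 3.8 M_E = 1918
Solving the pair gives M_D = 376.3 kN·m and M_E = 316.5 kN·m (hogging).

M_E = 316.5 kN·m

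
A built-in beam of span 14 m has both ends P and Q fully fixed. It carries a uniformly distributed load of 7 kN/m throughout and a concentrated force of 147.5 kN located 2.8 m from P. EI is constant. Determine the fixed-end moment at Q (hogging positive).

Release both end moments; the primary structure is a simply-supported span PQ with redundants M_P and M_Q.
End rotations of the released simple span under the applied load (×1/EI):
  at P: UDL 7: wL³/(24EI) = 800.3/EI
  at Q: UDL 7: wL³/(24EI) = 800.3/EI
  at P: point load 147.5 at a = 2.8: Pab(L + b)/(6LEI) = 1388/EI
  at Q: point load 147.5 at a = 2.8: Pab(L + a)/(6LEI) = 925.1/EI
  θ_P0 = 2188/EI,  θ_Q0 = 1725/EI
Flexibility coefficients: a unit moment at one end gives L/(3EI) there and L/(6EI) at the far end, so f₁₁ = f₂₂ = 4.667/EI and f₁₂ = f₂₁ = 2.333/EI.
Compatibility — zero rotation at each built-in end:
  4.667 M_P + 2.333 M_Q = 2188
  2.333 M_P + 4.667 M_Q = 1725
Solving the pair gives M_P = 378.7 kN·m and M_Q = 180.4 kN·m (hogging).

M_Q = 180.4 kN·m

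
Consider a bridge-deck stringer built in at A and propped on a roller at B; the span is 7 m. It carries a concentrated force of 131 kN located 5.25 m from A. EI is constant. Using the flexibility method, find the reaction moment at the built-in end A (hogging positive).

Remove the prop at B; the released (primary) structure is a cantilever built in at A.
Primary-structure tip deflection at B by superposition:
  point load 131 at a = 5.25: Pa²(3L − a)/(6EI) = 9478/EI
Flexibility coefficient — unit upward force at B: δ_{BB} = L³/(3EI) = 114.3/EI.
The prop prevents deflection at B: R_B = δ_0/δ_{BB} = 9478/114.3 = 82.9 kN.
Moment equilibrium about A: M_A = Σ(load moments about A) − R_B·L = 687.8 − 82.9×7 = 107.5 kN·m.

M_A = 107.5 kN·m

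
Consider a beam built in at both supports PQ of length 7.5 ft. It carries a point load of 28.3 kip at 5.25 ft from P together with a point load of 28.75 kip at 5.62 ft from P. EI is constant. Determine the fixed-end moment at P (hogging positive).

M_P = 23.52 kip·ft

Release both end moments; the primary structure is a simply-supported span PQ with redundants M_P and M_Q.
Simple-span end rotations at P and Q under the given loads:
  at P: point load 28.3 at a = 5.25: Pab(L + b)/(6LEI) = 72.43/EI
  at Q: point load 28.3 at a = 5.25: Pab(L + a)/(6LEI) = 94.72/EI
  at P: point load 28.75 at a = 5.62: Pab(L + b)/(6LEI) = 63.32/EI
  at Q: point load 28.75 at a = 5.62: Pab(L + a)/(6LEI) = 88.56/EI
  θ_P0 = 135.7/EI,  θ_Q0 = 183.3/EI
Flexibility coefficients: a unit moment at one end gives L/(3EI) there and L/(6EI) at the far end, so f₁₁ = f₂₂ = 2.5/EI and f₁₂ = f₂₁ = 1.25/EI.
Compatibility — zero rotation at each built-in end:
  2.5 M_P + 1.25 M_Q = 135.7
  1.25 M_P + 2.5 M_Q = 183.3
Solving the pair gives M_P = 23.52 kip·ft and M_Q = 61.55 kip·ft (hogging).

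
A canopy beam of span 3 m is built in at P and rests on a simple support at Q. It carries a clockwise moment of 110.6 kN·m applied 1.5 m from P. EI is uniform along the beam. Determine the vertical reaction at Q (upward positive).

R_Q = 41.48 kN

Choose R_Q as the redundant. The primary structure is the cantilever fixed at P.
Downward deflection at the released point Q due to the loads:
  clockwise couple 110.6 at a = 1.5: M₀a(2L − a)/(2EI) = 373.3/EI
Tip deflection under a unit load at Q: L³/(3EI) = 9/EI.
The prop prevents deflection at Q: R_Q = δ_0/δ_{QQ} = 373.3/9 = 41.48 kN.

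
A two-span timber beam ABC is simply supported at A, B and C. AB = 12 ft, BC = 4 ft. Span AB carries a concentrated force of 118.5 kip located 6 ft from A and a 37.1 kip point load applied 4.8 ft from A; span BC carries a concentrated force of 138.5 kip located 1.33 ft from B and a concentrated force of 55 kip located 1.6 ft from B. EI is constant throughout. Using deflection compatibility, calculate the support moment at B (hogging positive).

Release continuity at B by inserting a hinge; the redundant is the internal moment M_B. The primary structure is two simply-supported spans AB and BC.
Rotations at B on the released spans (each span's end-slope, ×1/EI):
  span AB: point load 118.5 at a = 6: Pab(L + a)/(6LEI) = 1066/EI
  span AB: point load 37.1 at a = 4.8: Pab(L + a)/(6LEI) = 299.2/EI
  span BC: point load 138.5 at a = 1.33: Pab(L + b)/(6LEI) = 136.7/EI
  span BC: point load 55 at a = 1.6: Pab(L + b)/(6LEI) = 56.32/EI
  relative rotation θ_0 = (1366 + 193)/EI = 1559/EI
A unit hogging moment at B produces rotation L₁/(3EI) + L₂/(3EI) = 5.333/EI.
Compatibility: M_B·(L₁+L₂)/(3EI) = θ_0, giving M_B = 292.3 kip·ft (hogging).

M_B = 292.3 kip·ft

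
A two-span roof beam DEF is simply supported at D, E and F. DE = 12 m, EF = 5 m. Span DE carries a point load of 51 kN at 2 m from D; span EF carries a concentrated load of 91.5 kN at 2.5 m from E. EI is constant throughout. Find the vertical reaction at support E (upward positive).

R_E = 71.32 kN

Insert a hinge at E; M_E is the redundant, and each span becomes simply supported.
Discontinuity in slope at E on the released structure — sum the simple-span end rotations:
  span DE: point load 51 at a = 2: Pab(L + a)/(6LEI) = 198.3/EI
  span EF: point load 91.5 at a = 2.5: Pab(L + b)/(6LEI) = 143/EI
  relative rotation θ_0 = (198.3 + 143)/EI = 341.3/EI
A unit hogging moment at E produces rotation L₁/(3EI) + L₂/(3EI) = 5.667/EI.
Slope continuity at E: θ_0 = M_E·5.667/EI, so M_E = 341.3/5.667 = 60.23 kN·m (hogging).
Span DE, ΣM about D with M_E applied at E: R_E^{DE}·12 = 102 + 60.23, so R_E^{DE} = 13.52 kN and R_D = 51 − 13.52 = 37.48 kN.
Span EF, ΣM about F: R_E^{EF}·5 = 228.8 + 60.23, so R_E^{EF} = 57.8 kN and R_F = 91.5 − 57.8 = 33.7 kN.
R_E = 13.52 + 57.8 = 71.32 kN.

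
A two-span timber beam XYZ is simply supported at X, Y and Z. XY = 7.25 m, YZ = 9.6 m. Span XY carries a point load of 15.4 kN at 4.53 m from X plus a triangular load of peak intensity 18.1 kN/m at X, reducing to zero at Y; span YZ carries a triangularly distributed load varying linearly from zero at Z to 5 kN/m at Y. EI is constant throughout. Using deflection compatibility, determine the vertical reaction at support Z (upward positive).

Release continuity at Y by inserting a hinge; the redundant is the internal moment M_Y. The primary structure is two simply-supported spans XY and YZ.
Discontinuity in slope at Y on the released structure — sum the simple-span end rotations:
  span XY: point load 15.4 at a = 4.53: Pab(L + a)/(6LEI) = 51.39/EI
  span XY: triangular load, peak 18.1: 7w₀L³/(360EI) = 134.1/EI
  span YZ: triangular load, peak 5: w₀L³/(45EI) = 98.3/EI
  relative rotation θ_0 = (185.5 + 98.3)/EI = 283.8/EI
A unit hogging moment at Y produces rotation L₁/(3EI) + L₂/(3EI) = 5.617/EI.
Compatibility: M_Y·(L₁+L₂)/(3EI) = θ_0, giving M_Y = 50.53 kN·m (hogging).
Span YZ, ΣM about Z: R_Y^{YZ}·9.6 = 153.6 + 50.53, so R_Y^{YZ} = 21.26 kN and R_Z = 24 − 21.26 = 2.736 kN.

R_Z = 2.736 kN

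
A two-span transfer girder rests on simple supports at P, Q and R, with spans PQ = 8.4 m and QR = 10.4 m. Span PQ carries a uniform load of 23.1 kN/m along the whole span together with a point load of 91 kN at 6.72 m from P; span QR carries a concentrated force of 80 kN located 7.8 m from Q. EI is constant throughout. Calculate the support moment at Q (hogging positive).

Take M_Q as the redundant. Released structure: two simple spans PQ and QR with a hinge at Q.
Discontinuity in slope at Q on the released structure — sum the simple-span end rotations:
  span PQ: UDL 23.1: wL³/(24EI) = 570.5/EI
  span PQ: point load 91 at a = 6.72: Pab(L + a)/(6LEI) = 308.2/EI
  span QR: point load 80 at a = 7.8: Pab(L + b)/(6LEI) = 338/EI
  relative rotation θ_0 = (878.7 + 338)/EI = 1217/EI
A unit hogging moment at Q produces rotation L₁/(3EI) + L₂/(3EI) = 6.267/EI.
Compatibility: M_Q·(L₁+L₂)/(3EI) = θ_0, giving M_Q = 194.2 kN·m (hogging).

M_Q = 194.2 kN·m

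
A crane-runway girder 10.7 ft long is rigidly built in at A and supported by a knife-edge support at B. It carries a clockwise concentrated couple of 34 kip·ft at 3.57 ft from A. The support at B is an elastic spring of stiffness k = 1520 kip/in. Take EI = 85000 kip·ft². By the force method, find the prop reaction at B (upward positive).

R_B = 2.62 kip

Release the roller at B. Primary structure: cantilever fixed at A.
Primary-structure tip deflection at B by superposition:
  clockwise couple 34 at a = 3.57: M₀a(2L − a)/(2EI) = 1082/EI
Flexibility coefficient — unit upward force at B: δ_{BB} = L³/(3EI) = 408.3/EI.
With EI = 85000 kip·ft²: δ_0 = 0.012731 ft and δ_{BB} = 0.004804 ft/kip.
Compatibility — the spring shortens by R_B/k under the reaction it provides: δ_0 − R_B·δ_{BB} = R_B/k. With 1/k = 1/(1520×12) ft/kip = 0.000055 ft/kip, R_B = δ_0 / (δ_{BB} + 1/k) = 0.012731 / (0.004804 + 0.000055) = 2.62 kip.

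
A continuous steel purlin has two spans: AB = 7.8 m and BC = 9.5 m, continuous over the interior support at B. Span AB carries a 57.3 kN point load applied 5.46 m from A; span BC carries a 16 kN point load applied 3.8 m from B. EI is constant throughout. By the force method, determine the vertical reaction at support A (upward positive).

Insert a hinge at B; M_B is the redundant, and each span becomes simply supported.
Discontinuity in slope at B on the released structure — sum the simple-span end rotations:
  span AB: point load 57.3 at a = 5.46: Pab(L + a)/(6LEI) = 207.4/EI
  span BC: point load 16 at a = 3.8: Pab(L + b)/(6LEI) = 92.42/EI
  relative rotation θ_0 = (207.4 + 92.42)/EI = 299.8/EI
A unit hogging moment at B produces rotation L₁/(3EI) + L₂/(3EI) = 5.767/EI.
Slope continuity at B: θ_0 = M_B·5.767/EI, so M_B = 299.8/5.767 = 52 kN·m (hogging).
Span AB, ΣM about A with M_B applied at B: R_B^{AB}·7.8 = 312.9 + 52, so R_B^{AB} = 46.78 kN and R_A = 57.3 − 46.78 = 10.52 kN.

R_A = 10.52 kN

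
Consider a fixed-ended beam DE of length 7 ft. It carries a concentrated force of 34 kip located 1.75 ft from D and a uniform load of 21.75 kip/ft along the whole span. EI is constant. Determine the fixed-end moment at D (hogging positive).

Release both end moments; the primary structure is a simply-supported span DE with redundants M_D and M_E.
End rotations of the released simple span under the applied load (×1/EI):
  at D: point load 34 at a = 1.75: Pab(L + b)/(6LEI) = 91.11/EI
  at E: point load 34 at a = 1.75: Pab(L + a)/(6LEI) = 65.08/EI
  at D: UDL 21.75: wL³/(24EI) = 310.8/EI
  at E: UDL 21.75: wL³/(24EI) = 310.8/EI
  θ_D0 = 402/EI,  θ_E0 = 375.9/EI
Flexibility coefficients: a unit moment at one end gives L/(3EI) there and L/(6EI) at the far end, so f₁₁ = f₂₂ = 2.333/EI and f₁₂ = f₂₁ = 1.167/EI.
Compatibility — zero rotation at each built-in end:
  2.333 M_D + 1.167 M_E = 402
  1.167 M_D + 2.333 M_E = 375.9
Solving the pair gives M_D = 122.3 kip·ft and M_E = 99.97 kip·ft (hogging).

M_D = 122.3 kip·ft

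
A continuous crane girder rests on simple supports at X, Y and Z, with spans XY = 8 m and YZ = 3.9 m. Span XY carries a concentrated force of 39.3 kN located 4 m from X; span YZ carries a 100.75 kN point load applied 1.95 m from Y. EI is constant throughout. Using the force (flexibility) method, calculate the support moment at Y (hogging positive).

Insert a hinge at Y; M_Y is the redundant, and each span becomes simply supported.
Discontinuity in slope at Y on the released structure — sum the simple-span end rotations:
  span XY: point load 39.3 at a = 4: Pab(L + a)/(6LEI) = 157.2/EI
  span YZ: point load 100.75 at a = 1.95: Pab(L + b)/(6LEI) = 95.78/EI
  relative rotation θ_0 = (157.2 + 95.78)/EI = 253/EI
A unit hogging moment at Y produces rotation L₁/(3EI) + L₂/(3EI) = 3.967/EI.
Compatibility: M_Y·(L₁+L₂)/(3EI) = θ_0, giving M_Y = 63.78 kN·m (hogging).

M_Y = 63.78 kN·m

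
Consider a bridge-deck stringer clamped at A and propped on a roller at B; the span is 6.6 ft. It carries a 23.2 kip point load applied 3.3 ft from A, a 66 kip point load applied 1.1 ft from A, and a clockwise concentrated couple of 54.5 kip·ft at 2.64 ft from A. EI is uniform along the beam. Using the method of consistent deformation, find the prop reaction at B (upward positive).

R_B = 17.77 kip

Choose R_B as the redundant. The primary structure is the cantilever fixed at A.
Primary-structure tip deflection at B by superposition:
  point load 23.2 at a = 3.3: Pa²(3L − a)/(6EI) = 694.8/EI
  point load 66 at a = 1.1: Pa²(3L − a)/(6EI) = 248.9/EI
  clockwise couple 54.5 at a = 2.64: M₀a(2L − a)/(2EI) = 759.7/EI
  δ_0 = 1703/EI
Tip deflection under a unit load at B: L³/(3EI) = 95.83/EI.
Compatibility at B: δ_0 − R_B·δ_{BB} = 0, so R_B = 1703/95.83 = 17.77 kip.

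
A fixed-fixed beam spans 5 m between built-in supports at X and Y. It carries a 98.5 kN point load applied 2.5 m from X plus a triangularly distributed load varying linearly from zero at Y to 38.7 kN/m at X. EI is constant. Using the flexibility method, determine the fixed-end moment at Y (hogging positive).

M_Y = 93.81 kN·m

Take the two fixed-end moments M_X, M_Y as redundants; the released structure is the simple span XY.
Simple-span end rotations at X and Y under the given loads:
  at X: point load 98.5 at a = 2.5: Pab(L + b)/(6LEI) = 153.9/EI
  at Y: point load 98.5 at a = 2.5: Pab(L + a)/(6LEI) = 153.9/EI
  at X: triangular load, peak 38.7: w₀L³/(45EI) = 107.5/EI
  at Y: triangular load, peak 38.7: 7w₀L³/(360EI) = 94.06/EI
  θ_X0 = 261.4/EI,  θ_Y0 = 248/EI
Flexibility coefficients: a unit moment at one end gives L/(3EI) there and L/(6EI) at the far end, so f₁₁ = f₂₂ = 1.667/EI and f₁₂ = f₂₁ = 0.8333/EI.
Compatibility — zero rotation at each built-in end:
  1.667 M_X + 0.8333 M_Y = 261.4
  0.8333 M_X + 1.667 M_Y = 248
Solving the pair gives M_X = 109.9 kN·m and M_Y = 93.81 kN·m (hogging).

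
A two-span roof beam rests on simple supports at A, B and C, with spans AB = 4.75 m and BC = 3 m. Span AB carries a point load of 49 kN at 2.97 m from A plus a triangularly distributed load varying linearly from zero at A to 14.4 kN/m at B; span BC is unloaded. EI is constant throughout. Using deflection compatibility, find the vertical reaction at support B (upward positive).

R_B = 75.43 kN

Insert a hinge at B; M_B is the redundant, and each span becomes simply supported.
Discontinuity in slope at B on the released structure — sum the simple-span end rotations:
  span AB: point load 49 at a = 2.97: Pab(L + a)/(6LEI) = 70.17/EI
  span AB: triangular load, peak 14.4: w₀L³/(45EI) = 34.3/EI
  relative rotation θ_0 = (104.5 + 0)/EI = 104.5/EI
A unit hogging moment at B produces rotation L₁/(3EI) + L₂/(3EI) = 2.583/EI.
Compatibility: M_B·(L₁+L₂)/(3EI) = θ_0, giving M_B = 40.44 kN·m (hogging).
Span AB, ΣM about A with M_B applied at B: R_B^{AB}·4.75 = 253.8 + 40.44, so R_B^{AB} = 61.95 kN and R_A = 83.2 − 61.95 = 21.25 kN.
Span BC, ΣM about C: R_B^{BC}·3 = 0 + 40.44, so R_B^{BC} = 13.48 kN and R_C = 0 − 13.48 = -13.48 kN.
R_B = 61.95 + 13.48 = 75.43 kN.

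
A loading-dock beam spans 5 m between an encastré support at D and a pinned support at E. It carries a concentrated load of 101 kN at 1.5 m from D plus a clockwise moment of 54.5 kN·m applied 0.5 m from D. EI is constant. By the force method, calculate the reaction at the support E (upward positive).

R_E = 15.38 kN

Remove the prop at E; the released (primary) structure is a cantilever built in at D.
Primary-structure tip deflection at E by superposition:
  point load 101 at a = 1.5: Pa²(3L − a)/(6EI) = 511.3/EI
  clockwise couple 54.5 at a = 0.5: M₀a(2L − a)/(2EI) = 129.4/EI
  δ_0 = 640.8/EI
Flexibility coefficient — unit upward force at E: δ_{EE} = L³/(3EI) = 41.67/EI.
The prop prevents deflection at E: R_E = δ_0/δ_{EE} = 640.8/41.67 = 15.38 kN.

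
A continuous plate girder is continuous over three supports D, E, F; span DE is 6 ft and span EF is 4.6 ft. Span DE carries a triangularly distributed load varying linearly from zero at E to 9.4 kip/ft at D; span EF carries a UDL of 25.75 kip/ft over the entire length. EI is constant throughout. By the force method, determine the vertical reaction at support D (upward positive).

R_D = 12.01 kip

Insert a hinge at E; M_E is the redundant, and each span becomes simply supported.
Rotations at E on the released spans (each span's end-slope, ×1/EI):
  span DE: triangular load, peak 9.4: 7w₀L³/(360EI) = 39.48/EI
  span EF: UDL 25.75: wL³/(24EI) = 104.4/EI
  relative rotation θ_0 = (39.48 + 104.4)/EI = 143.9/EI
A unit hogging moment at E produces rotation L₁/(3EI) + L₂/(3EI) = 3.533/EI.
Slope continuity at E: θ_0 = M_E·3.533/EI, so M_E = 143.9/3.533 = 40.73 kip·ft (hogging).
Span DE, ΣM about D with M_E applied at E: R_E^{DE}·6 = 56.4 + 40.73, so R_E^{DE} = 16.19 kip and R_D = 28.2 − 16.19 = 12.01 kip.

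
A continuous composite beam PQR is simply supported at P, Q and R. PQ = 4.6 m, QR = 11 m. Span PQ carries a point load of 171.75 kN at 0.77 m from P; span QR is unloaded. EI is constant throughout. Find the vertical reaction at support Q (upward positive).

Insert a hinge at Q; M_Q is the redundant, and each span becomes simply supported.
Discontinuity in slope at Q on the released structure — sum the simple-span end rotations:
  span PQ: point load 171.75 at a = 0.77: Pab(L + a)/(6LEI) = 98.55/EI
  relative rotation θ_0 = (98.55 + 0)/EI = 98.55/EI
A unit hogging moment at Q produces rotation L₁/(3EI) + L₂/(3EI) = 5.2/EI.
Slope continuity at Q: θ_0 = M_Q·5.2/EI, so M_Q = 98.55/5.2 = 18.95 kN·m (hogging).
Span PQ, ΣM about P with M_Q applied at Q: R_Q^{PQ}·4.6 = 132.2 + 18.95, so R_Q^{PQ} = 32.87 kN and R_P = 171.8 − 32.87 = 138.9 kN.
Span QR, ΣM about R: R_Q^{QR}·11 = 0 + 18.95, so R_Q^{QR} = 1.723 kN and R_R = 0 − 1.723 = -1.723 kN.
R_Q = 32.87 + 1.723 = 34.59 kN.

R_Q = 34.59 kN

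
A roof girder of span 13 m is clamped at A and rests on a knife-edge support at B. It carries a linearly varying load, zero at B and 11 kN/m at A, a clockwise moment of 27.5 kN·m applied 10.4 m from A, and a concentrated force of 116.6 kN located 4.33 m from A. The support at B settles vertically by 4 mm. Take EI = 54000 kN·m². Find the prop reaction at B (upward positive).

R_B = 34.3 kN

Release the roller at B. Primary structure: cantilever fixed at A.
Free-end deflection of the primary structure under the applied loading (downward +):
  triangular load, peak 11 at the fixed end: w₀L⁴/(30EI) = 10472/EI
  clockwise couple 27.5 at a = 10.4: M₀a(2L − a)/(2EI) = 2231/EI
  point load 116.6 at a = 4.33: Pa²(3L − a)/(6EI) = 12632/EI
  δ_0 = 25335/EI
Tip deflection under a unit load at B: L³/(3EI) = 732.3/EI.
With EI = 54000 kN·m²: δ_0 = 0.46917 m and δ_{BB} = 0.013562 m/kN.
Compatibility — the beam at B must follow the support down by 0.004 m: δ_0 − R_B·δ_{BB} = 0.004, so R_B = (0.46917 − 0.004)/0.013562 = 34.3 kN.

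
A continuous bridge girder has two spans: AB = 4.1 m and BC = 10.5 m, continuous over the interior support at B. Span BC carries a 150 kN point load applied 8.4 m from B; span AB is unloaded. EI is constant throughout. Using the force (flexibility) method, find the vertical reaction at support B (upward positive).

R_B = 66.88 kN

Take M_B as the redundant. Released structure: two simple spans AB and BC with a hinge at B.
Rotations at B on the released spans (each span's end-slope, ×1/EI):
  span BC: point load 150 at a = 8.4: Pab(L + b)/(6LEI) = 529.2/EI
  relative rotation θ_0 = (0 + 529.2)/EI = 529.2/EI
A unit hogging moment at B produces rotation L₁/(3EI) + L₂/(3EI) = 4.867/EI.
Compatibility: M_B·(L₁+L₂)/(3EI) = θ_0, giving M_B = 108.7 kN·m (hogging).
Span AB, ΣM about A with M_B applied at B: R_B^{AB}·4.1 = 0 + 108.7, so R_B^{AB} = 26.52 kN and R_A = 0 − 26.52 = -26.52 kN.
Span BC, ΣM about C: R_B^{BC}·10.5 = 315 + 108.7, so R_B^{BC} = 40.36 kN and R_C = 150 − 40.36 = 109.6 kN.
R_B = 26.52 + 40.36 = 66.88 kN.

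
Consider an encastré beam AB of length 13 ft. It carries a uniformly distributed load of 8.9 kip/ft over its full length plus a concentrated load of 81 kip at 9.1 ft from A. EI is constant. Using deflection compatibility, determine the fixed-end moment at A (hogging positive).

M_A = 191.7 kip·ft

Take the two fixed-end moments M_A, M_B as redundants; the released structure is the simple span AB.
End rotations of the released simple span under the applied load (×1/EI):
  at A: UDL 8.9: wL³/(24EI) = 814.7/EI
  at B: UDL 8.9: wL³/(24EI) = 814.7/EI
  at A: point load 81 at a = 9.1: Pab(L + b)/(6LEI) = 622.8/EI
  at B: point load 81 at a = 9.1: Pab(L + a)/(6LEI) = 814.5/EI
  θ_A0 = 1438/EI,  θ_B0 = 1629/EI
Flexibility coefficients: a unit moment at one end gives L/(3EI) there and L/(6EI) at the far end, so f₁₁ = f₂₂ = 4.333/EI and f₁₂ = f₂₁ = 2.167/EI.
Compatibility — zero rotation at each built-in end:
  4.333 M_A + 2.167 M_B = 1438
  2.167 M_A + 4.333 M_B = 1629
Solving the pair gives M_A = 191.7 kip·ft and M_B = 280.1 kip·ft (hogging).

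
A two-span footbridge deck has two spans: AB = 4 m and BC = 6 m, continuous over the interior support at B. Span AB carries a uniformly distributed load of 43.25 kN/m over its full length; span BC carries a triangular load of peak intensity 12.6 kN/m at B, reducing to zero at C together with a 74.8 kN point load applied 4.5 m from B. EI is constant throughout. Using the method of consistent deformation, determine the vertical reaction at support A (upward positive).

Take M_B as the redundant. Released structure: two simple spans AB and BC with a hinge at B.
Discontinuity in slope at B on the released structure — sum the simple-span end rotations:
  span AB: UDL 43.25: wL³/(24EI) = 115.3/EI
  span BC: triangular load, peak 12.6: w₀L³/(45EI) = 60.48/EI
  span BC: point load 74.8 at a = 4.5: Pab(L + b)/(6LEI) = 105.2/EI
  relative rotation θ_0 = (115.3 + 165.7)/EI = 281/EI
A unit hogging moment at B produces rotation L₁/(3EI) + L₂/(3EI) = 3.333/EI.
Compatibility: M_B·(L₁+L₂)/(3EI) = θ_0, giving M_B = 84.3 kN·m (hogging).
Span AB, ΣM about A with M_B applied at B: R_B^{AB}·4 = 346 + 84.3, so R_B^{AB} = 107.6 kN and R_A = 173 − 107.6 = 65.42 kN.

R_A = 65.42 kN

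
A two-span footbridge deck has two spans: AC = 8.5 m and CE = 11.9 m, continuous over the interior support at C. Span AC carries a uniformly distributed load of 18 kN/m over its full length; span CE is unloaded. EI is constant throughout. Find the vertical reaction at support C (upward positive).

R_C = 90.16 kN

Insert a hinge at C; M_C is the redundant, and each span becomes simply supported.
Discontinuity in slope at C on the released structure — sum the simple-span end rotations:
  span AC: UDL 18: wL³/(24EI) = 460.6/EI
  relative rotation θ_0 = (460.6 + 0)/EI = 460.6/EI
A unit hogging moment at C produces rotation L₁/(3EI) + L₂/(3EI) = 6.8/EI.
Slope continuity at C: θ_0 = M_C·6.8/EI, so M_C = 460.6/6.8 = 67.73 kN·m (hogging).
Span AC, ΣM about A with M_C applied at C: R_C^{AC}·8.5 = 650.2 + 67.73, so R_C^{AC} = 84.47 kN and R_A = 153 − 84.47 = 68.53 kN.
Span CE, ΣM about E: R_C^{CE}·11.9 = 0 + 67.73, so R_C^{CE} = 5.692 kN and R_E = 0 − 5.692 = -5.692 kN.
R_C = 84.47 + 5.692 = 90.16 kN.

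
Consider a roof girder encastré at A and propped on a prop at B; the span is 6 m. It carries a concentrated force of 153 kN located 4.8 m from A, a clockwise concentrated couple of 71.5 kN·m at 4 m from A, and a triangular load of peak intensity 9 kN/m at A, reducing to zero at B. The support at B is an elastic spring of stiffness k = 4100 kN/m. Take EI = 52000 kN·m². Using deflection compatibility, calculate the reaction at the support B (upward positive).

R_B = 109.7 kN

Release the roller at B. Primary structure: cantilever fixed at A.
Primary-structure tip deflection at B by superposition:
  point load 153 at a = 4.8: Pa²(3L − a)/(6EI) = 7755/EI
  clockwise couple 71.5 at a = 4: M₀a(2L − a)/(2EI) = 1144/EI
  triangular load, peak 9 at the fixed end: w₀L⁴/(30EI) = 388.8/EI
  δ_0 = 9288/EI
Flexibility coefficient — unit upward force at B: δ_{BB} = L³/(3EI) = 72/EI.
With EI = 52000 kN·m²: δ_0 = 0.17862 m and δ_{BB} = 0.001385 m/kN.
Compatibility — the spring shortens by R_B/k under the reaction it provides: δ_0 − R_B·δ_{BB} = R_B/k. With 1/k = 0.000244 m/kN, R_B = δ_0 / (δ_{BB} + 1/k) = 0.17862 / (0.001385 + 0.000244) = 109.7 kN.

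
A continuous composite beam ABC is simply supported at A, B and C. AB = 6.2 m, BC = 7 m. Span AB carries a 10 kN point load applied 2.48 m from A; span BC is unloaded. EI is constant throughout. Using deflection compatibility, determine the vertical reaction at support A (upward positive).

R_A = 5.211 kN

Release continuity at B by inserting a hinge; the redundant is the internal moment M_B. The primary structure is two simply-supported spans AB and BC.
Rotations at B on the released spans (each span's end-slope, ×1/EI):
  span AB: point load 10 at a = 2.48: Pab(L + a)/(6LEI) = 21.53/EI
  relative rotation θ_0 = (21.53 + 0)/EI = 21.53/EI
A unit hogging moment at B produces rotation L₁/(3EI) + L₂/(3EI) = 4.4/EI.
Compatibility: M_B·(L₁+L₂)/(3EI) = θ_0, giving M_B = 4.892 kN·m (hogging).
Span AB, ΣM about A with M_B applied at B: R_B^{AB}·6.2 = 24.8 + 4.892, so R_B^{AB} = 4.789 kN and R_A = 10 − 4.789 = 5.211 kN.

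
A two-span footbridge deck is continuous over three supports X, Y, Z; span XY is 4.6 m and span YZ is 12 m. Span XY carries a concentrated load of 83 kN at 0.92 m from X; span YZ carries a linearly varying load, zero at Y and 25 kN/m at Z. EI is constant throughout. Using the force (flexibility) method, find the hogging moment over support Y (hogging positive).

M_Y = 162 kN·m

Insert a hinge at Y; M_Y is the redundant, and each span becomes simply supported.
Discontinuity in slope at Y on the released structure — sum the simple-span end rotations:
  span XY: point load 83 at a = 0.92: Pab(L + a)/(6LEI) = 56.2/EI
  span YZ: triangular load, peak 25: 7w₀L³/(360EI) = 840/EI
  relative rotation θ_0 = (56.2 + 840)/EI = 896.2/EI
A unit hogging moment at Y produces rotation L₁/(3EI) + L₂/(3EI) = 5.533/EI.
Compatibility: M_Y·(L₁+L₂)/(3EI) = θ_0, giving M_Y = 162 kN·m (hogging).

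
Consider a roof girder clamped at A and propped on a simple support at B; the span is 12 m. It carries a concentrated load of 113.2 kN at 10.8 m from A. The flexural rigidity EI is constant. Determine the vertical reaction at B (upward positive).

Choose R_B as the redundant. The primary structure is the cantilever fixed at A.
Downward deflection at the released point B due to the loads:
  point load 113.2 at a = 10.8: Pa²(3L − a)/(6EI) = 55455/EI
Tip deflection under a unit load at B: L³/(3EI) = 576/EI.
Compatibility at B: δ_0 − R_B·δ_{BB} = 0, so R_B = 55455/576 = 96.28 kN.

R_B = 96.28 kN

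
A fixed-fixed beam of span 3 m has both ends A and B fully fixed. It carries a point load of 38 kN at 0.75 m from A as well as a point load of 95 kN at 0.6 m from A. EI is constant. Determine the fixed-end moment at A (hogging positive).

M_A = 52.51 kN·m

Release both end moments; the primary structure is a simply-supported span AB with redundants M_A and M_B.
Simple-span end rotations at A and B under the given loads:
  at A: point load 38 at a = 0.75: Pab(L + b)/(6LEI) = 18.7/EI
  at B: point load 38 at a = 0.75: Pab(L + a)/(6LEI) = 13.36/EI
  at A: point load 95 at a = 0.6: Pab(L + b)/(6LEI) = 41.04/EI
  at B: point load 95 at a = 0.6: Pab(L + a)/(6LEI) = 27.36/EI
  θ_A0 = 59.74/EI,  θ_B0 = 40.72/EI
Flexibility coefficients: a unit moment at one end gives L/(3EI) there and L/(6EI) at the far end, so f₁₁ = f₂₂ = 1/EI and f₁₂ = f₂₁ = 0.5/EI.
Compatibility — zero rotation at each built-in end:
  1 M_A + 0.5 M_B = 59.74
  0.5 M_A + 1 M_B = 40.72
Solving the pair gives M_A = 52.51 kN·m and M_B = 14.46 kN·m (hogging).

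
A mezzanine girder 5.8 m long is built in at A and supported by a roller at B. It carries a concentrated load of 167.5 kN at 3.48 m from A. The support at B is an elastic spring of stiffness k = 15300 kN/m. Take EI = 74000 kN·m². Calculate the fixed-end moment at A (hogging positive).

Remove the prop at B; the released (primary) structure is a cantilever built in at A.
Free-end deflection of the primary structure under the applied loading (downward +):
  point load 167.5 at a = 3.48: Pa²(3L − a)/(6EI) = 4706/EI
Flexibility coefficient — unit upward force at B: δ_{BB} = L³/(3EI) = 65.04/EI.
With EI = 74000 kN·m²: δ_0 = 0.063596 m and δ_{BB} = 0.000879 m/kN.
Compatibility — the spring shortens by R_B/k under the reaction it provides: δ_0 − R_B·δ_{BB} = R_B/k. With 1/k = 0.000065 m/kN, R_B = δ_0 / (δ_{BB} + 1/k) = 0.063596 / (0.000879 + 0.000065) = 67.35 kN.
Moment equilibrium about A: M_A = Σ(load moments about A) − R_B·L = 582.9 − 67.35×5.8 = 192.3 kN·m.

M_A = 192.3 kN·m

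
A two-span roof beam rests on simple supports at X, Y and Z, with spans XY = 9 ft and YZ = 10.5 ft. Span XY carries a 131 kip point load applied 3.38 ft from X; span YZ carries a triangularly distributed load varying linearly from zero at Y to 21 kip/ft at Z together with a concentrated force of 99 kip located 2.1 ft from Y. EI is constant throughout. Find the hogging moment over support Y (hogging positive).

Release continuity at Y by inserting a hinge; the redundant is the internal moment M_Y. The primary structure is two simply-supported spans XY and YZ.
End slopes at the hinge Y, treating each span as simply supported:
  span XY: point load 131 at a = 3.38: Pab(L + a)/(6LEI) = 570.5/EI
  span YZ: triangular load, peak 21: 7w₀L³/(360EI) = 472.7/EI
  span YZ: point load 99 at a = 2.1: Pab(L + b)/(6LEI) = 523.9/EI
  relative rotation θ_0 = (570.5 + 996.6)/EI = 1567/EI
A unit hogging moment at Y produces rotation L₁/(3EI) + L₂/(3EI) = 6.5/EI.
Slope continuity at Y: θ_0 = M_Y·6.5/EI, so M_Y = 1567/6.5 = 241.1 kip·ft (hogging).

M_Y = 241.1 kip·ft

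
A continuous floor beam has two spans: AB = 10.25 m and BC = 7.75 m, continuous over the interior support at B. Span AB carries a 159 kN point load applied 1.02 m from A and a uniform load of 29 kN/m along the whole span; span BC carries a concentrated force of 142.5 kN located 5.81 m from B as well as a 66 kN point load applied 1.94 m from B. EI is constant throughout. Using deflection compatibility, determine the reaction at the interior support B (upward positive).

R_B = 329.9 kN

Take M_B as the redundant. Released structure: two simple spans AB and BC with a hinge at B.
End slopes at the hinge B, treating each span as simply supported:
  span AB: point load 159 at a = 1.02: Pab(L + a)/(6LEI) = 274.3/EI
  span AB: UDL 29: wL³/(24EI) = 1301/EI
  span BC: point load 142.5 at a = 5.81: Pab(L + b)/(6LEI) = 334.7/EI
  span BC: point load 66 at a = 1.94: Pab(L + b)/(6LEI) = 216.9/EI
  relative rotation θ_0 = (1576 + 551.6)/EI = 2127/EI
A unit hogging moment at B produces rotation L₁/(3EI) + L₂/(3EI) = 6/EI.
Compatibility: M_B·(L₁+L₂)/(3EI) = θ_0, giving M_B = 354.5 kN·m (hogging).
Span AB, ΣM about A with M_B applied at B: R_B^{AB}·10.25 = 1686 + 354.5, so R_B^{AB} = 199 kN and R_A = 456.2 − 199 = 257.2 kN.
Span BC, ΣM about C: R_B^{BC}·7.75 = 659.9 + 354.5, so R_B^{BC} = 130.9 kN and R_C = 208.5 − 130.9 = 77.6 kN.
R_B = 199 + 130.9 = 329.9 kN.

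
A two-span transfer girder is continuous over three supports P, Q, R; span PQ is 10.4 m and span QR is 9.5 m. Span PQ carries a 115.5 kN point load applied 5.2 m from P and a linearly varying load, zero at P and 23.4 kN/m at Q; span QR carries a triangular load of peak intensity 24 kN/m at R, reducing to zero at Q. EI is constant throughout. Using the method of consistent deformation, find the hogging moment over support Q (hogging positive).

M_Q = 266.2 kN·m

Release continuity at Q by inserting a hinge; the redundant is the internal moment M_Q. The primary structure is two simply-supported spans PQ and QR.
End slopes at the hinge Q, treating each span as simply supported:
  span PQ: point load 115.5 at a = 5.2: Pab(L + a)/(6LEI) = 780.8/EI
  span PQ: triangular load, peak 23.4: w₀L³/(45EI) = 584.9/EI
  span QR: triangular load, peak 24: 7w₀L³/(360EI) = 400.1/EI
  relative rotation θ_0 = (1366 + 400.1)/EI = 1766/EI
A unit hogging moment at Q produces rotation L₁/(3EI) + L₂/(3EI) = 6.633/EI.
Slope continuity at Q: θ_0 = M_Q·6.633/EI, so M_Q = 1766/6.633 = 266.2 kN·m (hogging).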